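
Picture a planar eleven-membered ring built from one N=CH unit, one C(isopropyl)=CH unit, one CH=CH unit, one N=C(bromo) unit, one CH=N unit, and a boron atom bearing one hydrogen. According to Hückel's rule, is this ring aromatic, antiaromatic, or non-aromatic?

Aromatic

The p orbitals form a continuous loop: each doubly-bonded ring atom is sp² with one p-orbital electron; each =N– nitrogen is pyridine-type (lone pair in the sp² plane, one electron in the p orbital); the boron has an empty p orbital. The ring is fully conjugated.
Counting π electrons: 5 × 2 = 10 from the double-bond units + 0 from the BH atom = 10.
Since 10 = 4·2 + 2, the ring meets the 4n+2 criterion.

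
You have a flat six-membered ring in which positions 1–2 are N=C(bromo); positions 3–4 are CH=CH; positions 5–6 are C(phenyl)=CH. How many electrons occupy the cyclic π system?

6

All ring atoms are sp² and supply a p orbital to the ring (each doubly-bonded ring atom is sp² with one p-orbital electron; each =N– nitrogen is pyridine-type (lone pair in the sp² plane, one electron in the p orbital)); the conjugation is uninterrupted.
Adding the contributions, 3 × 2 = 6 from the 3 double-bond units.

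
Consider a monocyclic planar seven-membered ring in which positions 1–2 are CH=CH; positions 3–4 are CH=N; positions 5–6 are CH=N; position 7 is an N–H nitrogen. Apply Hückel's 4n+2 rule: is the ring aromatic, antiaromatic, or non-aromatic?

All ring atoms are sp² and supply a p orbital to the ring (the double-bond atoms are sp², each contributing one p electron; the doubly-bonded nitrogens are pyridine-type — their lone pairs lie in the ring plane, leaving one electron in the p orbital; the pyrrole-type nitrogen donates its lone pair from the p orbital); the conjugation is uninterrupted.
Counting π electrons: 3 × 2 = 6 from the double-bond units + 2 from the NH atom = 8.
8 is a 4n count (n = 2), so the planar conjugated ring is antiaromatic.

Antiaromatic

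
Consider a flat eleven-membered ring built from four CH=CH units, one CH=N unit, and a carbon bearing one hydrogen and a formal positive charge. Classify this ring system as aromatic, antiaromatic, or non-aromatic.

Aromatic

Every ring atom contributes a p orbital perpendicular to the ring (every atom in a ring double bond is sp² and brings one electron to the p orbital; each =N– nitrogen is pyridine-type (lone pair in the sp² plane, one electron in the p orbital); the carbocation has an empty p orbital), so the π system is cyclic and fully conjugated.
Adding the contributions, 5 × 2 = 10 from the double-bond units + 0 from the CH(+) atom = 10.
10 = 4(2) + 2, which satisfies Hückel's 4n+2 rule.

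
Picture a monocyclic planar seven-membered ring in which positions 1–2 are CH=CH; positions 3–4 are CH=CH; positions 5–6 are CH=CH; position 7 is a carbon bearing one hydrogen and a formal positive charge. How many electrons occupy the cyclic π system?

Every ring atom contributes a p orbital perpendicular to the ring (every atom in a ring double bond is sp² and brings one electron to the p orbital; the carbocation has an empty p orbital), so the π system is cyclic and fully conjugated.
Adding the contributions, 3 × 2 = 6 from the double-bond units + 0 from the CH(+) atom = 6.

6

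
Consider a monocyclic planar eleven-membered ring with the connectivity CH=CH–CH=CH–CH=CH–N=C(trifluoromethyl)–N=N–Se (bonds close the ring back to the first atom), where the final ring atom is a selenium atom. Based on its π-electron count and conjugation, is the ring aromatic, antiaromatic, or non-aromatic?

The p orbitals form a continuous loop: every atom in a ring double bond is sp² and brings one electron to the p orbital; each sp² =N– keeps its lone pair in-plane and puts one electron into the π system; the selenium donates one lone pair from its p orbital. The ring is fully conjugated.
π-electron count: 5 × 2 = 10 from the double-bond units + 2 from the Se atom = 12.
With 12 = 4·3 π electrons, Hückel's rule classifies the planar ring as antiaromatic.

Antiaromatic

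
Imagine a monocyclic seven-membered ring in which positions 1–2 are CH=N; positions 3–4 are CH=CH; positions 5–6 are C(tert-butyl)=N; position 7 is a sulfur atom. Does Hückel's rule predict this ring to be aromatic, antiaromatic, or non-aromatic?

Antiaromatic

Check conjugation: every atom in a ring double bond is sp² and brings one electron to the p orbital; each sp² =N– keeps its lone pair in-plane and puts one electron into the π system; the sulfur donates one lone pair from its p orbital — every position has a p orbital, so the cyclic π system is continuous.
Counting π electrons: 3 × 2 = 6 from the double-bond units + 2 from the S atom = 8.
With 8 = 4·2 π electrons, Hückel's rule classifies the planar ring as antiaromatic.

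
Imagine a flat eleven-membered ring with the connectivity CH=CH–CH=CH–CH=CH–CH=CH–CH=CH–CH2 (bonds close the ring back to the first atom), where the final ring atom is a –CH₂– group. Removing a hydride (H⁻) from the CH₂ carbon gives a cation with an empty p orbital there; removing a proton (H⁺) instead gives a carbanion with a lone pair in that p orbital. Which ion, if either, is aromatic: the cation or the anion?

The cation

Both ions have a continuous loop of p orbitals — each ring atom is sp².
Cation: 5 × 2 + 0 = 10 π electrons → 4(2)+2, aromatic.
Anion: 5 × 2 + 2 = 12 π electrons → 4(3), antiaromatic.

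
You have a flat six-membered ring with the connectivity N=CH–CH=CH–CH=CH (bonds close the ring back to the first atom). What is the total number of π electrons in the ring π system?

6

The p orbitals form a continuous loop: the double-bond atoms are sp², each contributing one p electron; each =N– nitrogen is pyridine-type (lone pair in the sp² plane, one electron in the p orbital). The ring is fully conjugated.
Tallying contributions gives 3 × 2 = 6 from the 3 double-bond units.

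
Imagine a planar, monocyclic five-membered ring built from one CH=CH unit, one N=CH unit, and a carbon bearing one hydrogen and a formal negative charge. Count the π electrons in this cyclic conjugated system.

The p orbitals form a continuous loop: each doubly-bonded ring atom is sp² with one p-orbital electron; each =N– nitrogen is pyridine-type (lone pair in the sp² plane, one electron in the p orbital); the carbanion's lone pair occupies the p orbital. The ring is fully conjugated.
π-electron count: 2 × 2 = 4 from the double-bond units + 2 from the CH(-) atom = 6.

6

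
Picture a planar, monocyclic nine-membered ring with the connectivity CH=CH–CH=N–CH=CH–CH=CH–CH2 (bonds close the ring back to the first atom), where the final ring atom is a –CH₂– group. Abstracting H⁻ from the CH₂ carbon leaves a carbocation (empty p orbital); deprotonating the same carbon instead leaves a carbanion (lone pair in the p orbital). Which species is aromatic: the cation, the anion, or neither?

Once that carbon is sp², every ring atom has a p orbital and both ions are fully conjugated.
Cation: 4 × 2 + 0 = 8 π electrons → 4(2), antiaromatic.
Anion: 4 × 2 + 2 = 10 π electrons → 4(2)+2, aromatic.

The anion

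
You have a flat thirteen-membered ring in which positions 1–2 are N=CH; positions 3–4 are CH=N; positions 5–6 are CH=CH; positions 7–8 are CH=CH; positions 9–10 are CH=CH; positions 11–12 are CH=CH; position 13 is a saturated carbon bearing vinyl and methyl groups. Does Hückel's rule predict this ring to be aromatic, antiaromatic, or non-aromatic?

Non-aromatic

The C(vinyl)(methyl) carbon is saturated: that saturated carbon is sp³ and has no p orbital in the ring π system. Conjugation is not continuous around the ring.
Broken conjugation rules out both aromaticity and antiaromaticity.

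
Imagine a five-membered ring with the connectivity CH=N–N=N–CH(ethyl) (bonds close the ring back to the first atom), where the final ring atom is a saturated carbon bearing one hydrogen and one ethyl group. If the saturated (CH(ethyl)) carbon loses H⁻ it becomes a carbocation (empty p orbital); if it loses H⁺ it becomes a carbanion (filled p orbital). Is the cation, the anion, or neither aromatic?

The anion

Once that carbon is sp², every ring atom has a p orbital and both ions are fully conjugated.
Cation: 2 × 2 + 0 = 4 π electrons → 4(1), antiaromatic.
Anion: 2 × 2 + 2 = 6 π electrons → 4(1)+2, aromatic.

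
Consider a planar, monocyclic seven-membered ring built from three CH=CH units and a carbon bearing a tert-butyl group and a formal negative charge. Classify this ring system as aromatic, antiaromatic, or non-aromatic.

Check conjugation: each doubly-bonded ring atom is sp² with one p-orbital electron; the carbanion's lone pair occupies the p orbital — every position has a p orbital, so the cyclic π system is continuous.
Tallying contributions gives 3 × 2 = 6 from the double-bond units + 2 from the C(tert-butyl)(-) atom = 8.
8 is a 4n count (n = 2), so the planar conjugated ring is antiaromatic.

Antiaromatic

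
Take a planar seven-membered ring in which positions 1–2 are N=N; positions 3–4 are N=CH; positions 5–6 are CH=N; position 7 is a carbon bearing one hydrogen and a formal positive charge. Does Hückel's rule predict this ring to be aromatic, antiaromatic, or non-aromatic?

Aromatic

Check conjugation: the double-bond atoms are sp², each contributing one p electron; each =N– nitrogen is pyridine-type (lone pair in the sp² plane, one electron in the p orbital); the carbocation has an empty p orbital — every position has a p orbital, so the cyclic π system is continuous.
Tallying contributions gives 3 × 2 = 6 from the double-bond units + 0 from the CH(+) atom = 6.
That gives a 4n+2 count (6, n = 1).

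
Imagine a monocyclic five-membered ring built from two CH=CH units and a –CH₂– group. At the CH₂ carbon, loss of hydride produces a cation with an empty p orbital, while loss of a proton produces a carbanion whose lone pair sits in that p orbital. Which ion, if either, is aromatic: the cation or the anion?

In both ions every ring atom is sp² and contributes a p orbital, so both rings are fully conjugated.
Cation: 2 × 2 + 0 = 4 π electrons → 4(1), antiaromatic.
Anion: 2 × 2 + 2 = 6 π electrons → 4(1)+2, aromatic.

The anion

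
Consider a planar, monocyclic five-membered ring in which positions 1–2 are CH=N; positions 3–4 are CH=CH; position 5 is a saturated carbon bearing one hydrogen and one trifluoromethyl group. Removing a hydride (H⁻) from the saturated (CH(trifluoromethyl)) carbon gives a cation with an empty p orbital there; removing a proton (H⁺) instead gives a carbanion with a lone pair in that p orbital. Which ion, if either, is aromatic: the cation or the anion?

Both ions have a continuous loop of p orbitals — each ring atom is sp².
Cation: 2 × 2 + 0 = 4 π electrons → 4(1), antiaromatic.
Anion: 2 × 2 + 2 = 6 π electrons → 4(1)+2, aromatic.

The anion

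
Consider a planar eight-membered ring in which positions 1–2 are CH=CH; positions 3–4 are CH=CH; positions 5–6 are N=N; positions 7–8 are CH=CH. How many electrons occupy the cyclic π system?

8

The p orbitals form a continuous loop: every atom in a ring double bond is sp² and brings one electron to the p orbital; each sp² =N– keeps its lone pair in-plane and puts one electron into the π system. The ring is fully conjugated.
Tallying contributions gives 4 × 2 = 8 from the 4 double-bond units.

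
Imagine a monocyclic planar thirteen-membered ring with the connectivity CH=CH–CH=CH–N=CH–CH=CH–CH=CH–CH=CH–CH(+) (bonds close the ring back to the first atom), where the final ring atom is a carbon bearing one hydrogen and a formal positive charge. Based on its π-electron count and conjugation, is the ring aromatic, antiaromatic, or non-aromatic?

Antiaromatic

Every ring atom contributes a p orbital perpendicular to the ring (each doubly-bonded ring atom is sp² with one p-orbital electron; the doubly-bonded nitrogens are pyridine-type — their lone pairs lie in the ring plane, leaving one electron in the p orbital; the carbocation has an empty p orbital), so the π system is cyclic and fully conjugated.
Tallying contributions gives 6 × 2 = 12 from the double-bond units + 0 from the CH(+) atom = 12.
A 4n π count (12, n = 3) in a planar conjugated ring means antiaromatic.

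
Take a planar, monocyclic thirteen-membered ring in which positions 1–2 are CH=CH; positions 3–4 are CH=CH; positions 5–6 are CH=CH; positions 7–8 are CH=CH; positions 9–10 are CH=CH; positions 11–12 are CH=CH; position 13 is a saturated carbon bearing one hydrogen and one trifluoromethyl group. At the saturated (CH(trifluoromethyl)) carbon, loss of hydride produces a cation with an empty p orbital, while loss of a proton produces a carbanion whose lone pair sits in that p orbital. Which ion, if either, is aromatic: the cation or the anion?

In either ion the ring is fully conjugated: every atom, including the new sp² carbon, supplies a p orbital.
Cation: 6 × 2 + 0 = 12 π electrons → 4(3), antiaromatic.
Anion: 6 × 2 + 2 = 14 π electrons → 4(3)+2, aromatic.

The anion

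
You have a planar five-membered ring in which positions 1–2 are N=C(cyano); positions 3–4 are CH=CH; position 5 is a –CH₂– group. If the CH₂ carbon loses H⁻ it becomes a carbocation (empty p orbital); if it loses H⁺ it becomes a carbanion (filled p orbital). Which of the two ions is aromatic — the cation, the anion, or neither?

The anion

Both ions have a continuous loop of p orbitals — each ring atom is sp².
Cation: 2 × 2 + 0 = 4 π electrons → 4(1), antiaromatic.
Anion: 2 × 2 + 2 = 6 π electrons → 4(1)+2, aromatic.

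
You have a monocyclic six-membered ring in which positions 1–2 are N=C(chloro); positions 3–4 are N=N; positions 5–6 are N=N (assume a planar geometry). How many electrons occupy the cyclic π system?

Check conjugation: each doubly-bonded ring atom is sp² with one p-orbital electron; each =N– nitrogen is pyridine-type (lone pair in the sp² plane, one electron in the p orbital) — every position has a p orbital, so the cyclic π system is continuous.
Counting π electrons: 3 × 2 = 6 from the 3 double-bond units.

6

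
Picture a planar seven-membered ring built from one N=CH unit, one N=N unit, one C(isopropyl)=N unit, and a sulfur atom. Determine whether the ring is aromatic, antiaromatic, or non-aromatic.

The p orbitals form a continuous loop: every atom in a ring double bond is sp² and brings one electron to the p orbital; each sp² =N– keeps its lone pair in-plane and puts one electron into the π system; the sulfur donates one lone pair from its p orbital. The ring is fully conjugated.
Counting π electrons: 3 × 2 = 6 from the double-bond units + 2 from the S atom = 8.
A 4n π count (8, n = 2) in a planar conjugated ring means antiaromatic.

Antiaromatic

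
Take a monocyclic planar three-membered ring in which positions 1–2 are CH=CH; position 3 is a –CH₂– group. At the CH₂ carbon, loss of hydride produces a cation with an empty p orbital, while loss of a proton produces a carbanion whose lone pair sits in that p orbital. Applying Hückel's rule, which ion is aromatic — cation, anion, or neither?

The cation

Once that carbon is sp², every ring atom has a p orbital and both ions are fully conjugated.
Cation: 1 × 2 + 0 = 2 π electrons → 4(0)+2, aromatic.
Anion: 1 × 2 + 2 = 4 π electrons → 4(1), antiaromatic.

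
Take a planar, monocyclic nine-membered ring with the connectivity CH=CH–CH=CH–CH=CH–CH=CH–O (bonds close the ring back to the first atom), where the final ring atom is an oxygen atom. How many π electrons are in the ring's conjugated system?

Check conjugation: each doubly-bonded ring atom is sp² with one p-orbital electron; the oxygen donates one lone pair from its p orbital — every position has a p orbital, so the cyclic π system is continuous.
Counting π electrons: 4 × 2 = 8 from the double-bond units + 2 from the O atom = 10.

10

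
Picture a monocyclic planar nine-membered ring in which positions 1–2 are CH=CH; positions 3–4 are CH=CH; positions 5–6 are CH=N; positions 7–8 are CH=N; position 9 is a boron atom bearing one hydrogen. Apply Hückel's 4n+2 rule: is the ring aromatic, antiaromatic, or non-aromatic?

The p orbitals form a continuous loop: the double-bond atoms are sp², each contributing one p electron; the doubly-bonded nitrogens are pyridine-type — their lone pairs lie in the ring plane, leaving one electron in the p orbital; the boron has an empty p orbital. The ring is fully conjugated.
Adding the contributions, 4 × 2 = 8 from the double-bond units + 0 from the BH atom = 8.
8 = 4(2); a planar, fully conjugated 4n system is antiaromatic.

Antiaromatic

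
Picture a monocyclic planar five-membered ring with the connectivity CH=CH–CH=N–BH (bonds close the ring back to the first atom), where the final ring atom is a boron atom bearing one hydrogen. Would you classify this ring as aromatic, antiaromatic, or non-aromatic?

The p orbitals form a continuous loop: each doubly-bonded ring atom is sp² with one p-orbital electron; the doubly-bonded nitrogens are pyridine-type — their lone pairs lie in the ring plane, leaving one electron in the p orbital; the boron has an empty p orbital. The ring is fully conjugated.
Adding the contributions, 2 × 2 = 4 from the double-bond units + 0 from the BH atom = 4.
4 is a 4n count (n = 1), so the planar conjugated ring is antiaromatic.

Antiaromatic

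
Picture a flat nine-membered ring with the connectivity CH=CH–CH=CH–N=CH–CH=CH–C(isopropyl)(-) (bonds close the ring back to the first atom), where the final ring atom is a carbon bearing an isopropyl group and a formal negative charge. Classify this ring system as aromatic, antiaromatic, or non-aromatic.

Aromatic

Every ring atom contributes a p orbital perpendicular to the ring (the double-bond atoms are sp², each contributing one p electron; the doubly-bonded nitrogens are pyridine-type — their lone pairs lie in the ring plane, leaving one electron in the p orbital; the carbanion's lone pair occupies the p orbital), so the π system is cyclic and fully conjugated.
Tallying contributions gives 4 × 2 = 8 from the double-bond units + 2 from the C(isopropyl)(-) atom = 10.
10 = 4(2) + 2, which satisfies Hückel's 4n+2 rule.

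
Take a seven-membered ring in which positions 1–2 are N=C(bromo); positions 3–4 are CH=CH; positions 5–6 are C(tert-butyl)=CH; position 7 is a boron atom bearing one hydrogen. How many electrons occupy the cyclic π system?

Every ring atom contributes a p orbital perpendicular to the ring (the double-bond atoms are sp², each contributing one p electron; the doubly-bonded nitrogens are pyridine-type — their lone pairs lie in the ring plane, leaving one electron in the p orbital; the boron has an empty p orbital), so the π system is cyclic and fully conjugated.
Tallying contributions gives 3 × 2 = 6 from the double-bond units + 0 from the BH atom = 6.

6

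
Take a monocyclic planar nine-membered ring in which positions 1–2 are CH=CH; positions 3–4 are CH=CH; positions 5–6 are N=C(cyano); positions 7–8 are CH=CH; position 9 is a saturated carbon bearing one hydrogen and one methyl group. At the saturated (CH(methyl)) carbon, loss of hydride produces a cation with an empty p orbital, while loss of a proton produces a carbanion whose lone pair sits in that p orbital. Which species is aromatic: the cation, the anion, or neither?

The anion

In either ion the ring is fully conjugated: every atom, including the new sp² carbon, supplies a p orbital.
Cation: 4 × 2 + 0 = 8 π electrons → 4(2), antiaromatic.
Anion: 4 × 2 + 2 = 10 π electrons → 4(2)+2, aromatic.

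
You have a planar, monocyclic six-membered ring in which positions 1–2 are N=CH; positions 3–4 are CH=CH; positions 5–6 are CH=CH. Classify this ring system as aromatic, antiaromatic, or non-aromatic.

Check conjugation: each doubly-bonded ring atom is sp² with one p-orbital electron; each =N– nitrogen is pyridine-type (lone pair in the sp² plane, one electron in the p orbital) — every position has a p orbital, so the cyclic π system is continuous.
Adding the contributions, 3 × 2 = 6 from the 3 double-bond units.
6 = 4(1) + 2, which satisfies Hückel's 4n+2 rule.

Aromatic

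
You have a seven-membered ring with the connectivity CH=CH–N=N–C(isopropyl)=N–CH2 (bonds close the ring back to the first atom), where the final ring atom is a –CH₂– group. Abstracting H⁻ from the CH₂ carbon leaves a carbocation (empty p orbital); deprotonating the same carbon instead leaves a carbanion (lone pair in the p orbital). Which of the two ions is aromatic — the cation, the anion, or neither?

In either ion the ring is fully conjugated: every atom, including the new sp² carbon, supplies a p orbital.
Cation: 3 × 2 + 0 = 6 π electrons → 4(1)+2, aromatic.
Anion: 3 × 2 + 2 = 8 π electrons → 4(2), antiaromatic.

The cation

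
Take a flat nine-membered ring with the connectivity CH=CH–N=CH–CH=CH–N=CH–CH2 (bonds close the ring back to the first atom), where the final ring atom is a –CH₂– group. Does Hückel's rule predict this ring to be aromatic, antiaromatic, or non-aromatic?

Non-aromatic

The CH2 position has four σ bonds — the tetrahedral CH₂ carbon is sp³ and has no p orbital in the ring π system — so the cyclic conjugation is interrupted.
Without a continuous loop of overlapping p orbitals the Hückel electron count never comes into play.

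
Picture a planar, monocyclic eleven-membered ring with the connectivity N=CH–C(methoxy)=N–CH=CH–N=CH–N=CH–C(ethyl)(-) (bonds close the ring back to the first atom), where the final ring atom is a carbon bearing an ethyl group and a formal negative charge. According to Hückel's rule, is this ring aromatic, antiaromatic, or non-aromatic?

The p orbitals form a continuous loop: each doubly-bonded ring atom is sp² with one p-orbital electron; each sp² =N– keeps its lone pair in-plane and puts one electron into the π system; the carbanion's lone pair occupies the p orbital. The ring is fully conjugated.
Adding the contributions, 5 × 2 = 10 from the double-bond units + 2 from the C(ethyl)(-) atom = 12.
A 4n π count (12, n = 3) in a planar conjugated ring means antiaromatic.

Antiaromatic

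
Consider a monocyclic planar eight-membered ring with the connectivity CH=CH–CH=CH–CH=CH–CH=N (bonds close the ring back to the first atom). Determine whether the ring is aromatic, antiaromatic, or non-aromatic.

Every ring atom contributes a p orbital perpendicular to the ring (every atom in a ring double bond is sp² and brings one electron to the p orbital; each sp² =N– keeps its lone pair in-plane and puts one electron into the π system), so the π system is cyclic and fully conjugated.
Adding the contributions, 4 × 2 = 8 from the 4 double-bond units.
8 = 4(2); a planar, fully conjugated 4n system is antiaromatic.

Antiaromatic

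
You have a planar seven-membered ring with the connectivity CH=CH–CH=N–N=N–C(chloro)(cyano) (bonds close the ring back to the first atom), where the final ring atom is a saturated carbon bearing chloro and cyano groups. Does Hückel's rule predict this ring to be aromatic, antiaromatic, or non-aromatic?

At the C(chloro)(cyano) position, that saturated carbon is sp³ and has no p orbital in the ring π system; the ring's p-orbital overlap is broken there.
Broken conjugation rules out both aromaticity and antiaromaticity.

Non-aromatic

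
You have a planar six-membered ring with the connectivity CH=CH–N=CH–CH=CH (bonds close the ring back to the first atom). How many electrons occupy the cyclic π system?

6

Check conjugation: the double-bond atoms are sp², each contributing one p electron; the doubly-bonded nitrogens are pyridine-type — their lone pairs lie in the ring plane, leaving one electron in the p orbital — every position has a p orbital, so the cyclic π system is continuous.
π-electron count: 3 × 2 = 6 from the 3 double-bond units.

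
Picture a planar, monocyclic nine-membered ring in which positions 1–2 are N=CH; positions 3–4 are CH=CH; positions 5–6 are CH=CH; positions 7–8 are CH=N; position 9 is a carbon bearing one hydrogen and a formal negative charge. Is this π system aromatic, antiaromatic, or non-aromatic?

Aromatic

Check conjugation: each doubly-bonded ring atom is sp² with one p-orbital electron; each =N– nitrogen is pyridine-type (lone pair in the sp² plane, one electron in the p orbital); the carbanion's lone pair occupies the p orbital — every position has a p orbital, so the cyclic π system is continuous.
Tallying contributions gives 4 × 2 = 8 from the double-bond units + 2 from the CH(-) atom = 10.
With 10 π electrons (n = 2), the Hückel 4n+2 condition holds.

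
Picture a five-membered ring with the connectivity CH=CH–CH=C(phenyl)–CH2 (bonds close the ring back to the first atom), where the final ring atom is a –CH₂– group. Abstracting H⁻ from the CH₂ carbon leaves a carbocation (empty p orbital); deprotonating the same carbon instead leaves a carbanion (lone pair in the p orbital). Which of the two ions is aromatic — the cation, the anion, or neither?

In both ions every ring atom is sp² and contributes a p orbital, so both rings are fully conjugated.
Cation: 2 × 2 + 0 = 4 π electrons → 4(1), antiaromatic.
Anion: 2 × 2 + 2 = 6 π electrons → 4(1)+2, aromatic.

The anion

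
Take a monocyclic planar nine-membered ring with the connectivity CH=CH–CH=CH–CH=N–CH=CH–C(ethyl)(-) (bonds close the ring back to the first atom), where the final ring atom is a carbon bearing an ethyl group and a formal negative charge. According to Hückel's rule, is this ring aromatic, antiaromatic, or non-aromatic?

Check conjugation: the double-bond atoms are sp², each contributing one p electron; each sp² =N– keeps its lone pair in-plane and puts one electron into the π system; the carbanion's lone pair occupies the p orbital — every position has a p orbital, so the cyclic π system is continuous.
Adding the contributions, 4 × 2 = 8 from the double-bond units + 2 from the C(ethyl)(-) atom = 10.
With 10 π electrons (n = 2), the Hückel 4n+2 condition holds.

Aromatic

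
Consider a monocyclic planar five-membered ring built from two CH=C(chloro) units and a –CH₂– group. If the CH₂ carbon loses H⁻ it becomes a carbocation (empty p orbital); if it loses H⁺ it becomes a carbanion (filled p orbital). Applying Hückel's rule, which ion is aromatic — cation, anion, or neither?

The anion

In both ions every ring atom is sp² and contributes a p orbital, so both rings are fully conjugated.
Cation: 2 × 2 + 0 = 4 π electrons → 4(1), antiaromatic.
Anion: 2 × 2 + 2 = 6 π electrons → 4(1)+2, aromatic.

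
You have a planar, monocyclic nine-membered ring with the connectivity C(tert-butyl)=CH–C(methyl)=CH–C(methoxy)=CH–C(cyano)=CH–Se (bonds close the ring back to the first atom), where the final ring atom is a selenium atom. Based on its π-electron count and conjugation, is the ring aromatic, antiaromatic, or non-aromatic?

The p orbitals form a continuous loop: each doubly-bonded ring atom is sp² with one p-orbital electron; the selenium donates one lone pair from its p orbital. The ring is fully conjugated.
Tallying contributions gives 4 × 2 = 8 from the double-bond units + 2 from the Se atom = 10.
With 10 π electrons (n = 2), the Hückel 4n+2 condition holds.

Aromatic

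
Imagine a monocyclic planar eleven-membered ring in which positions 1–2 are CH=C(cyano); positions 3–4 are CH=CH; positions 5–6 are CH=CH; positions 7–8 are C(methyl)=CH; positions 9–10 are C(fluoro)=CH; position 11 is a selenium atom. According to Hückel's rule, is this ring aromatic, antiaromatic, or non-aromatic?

Antiaromatic

Every ring atom contributes a p orbital perpendicular to the ring (every atom in a ring double bond is sp² and brings one electron to the p orbital; the selenium donates one lone pair from its p orbital), so the π system is cyclic and fully conjugated.
Adding the contributions, 5 × 2 = 10 from the double-bond units + 2 from the Se atom = 12.
A 4n π count (12, n = 3) in a planar conjugated ring means antiaromatic.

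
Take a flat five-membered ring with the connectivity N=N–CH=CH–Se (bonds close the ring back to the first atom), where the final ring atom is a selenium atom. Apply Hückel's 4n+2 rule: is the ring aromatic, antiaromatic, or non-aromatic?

All ring atoms are sp² and supply a p orbital to the ring (the double-bond atoms are sp², each contributing one p electron; the doubly-bonded nitrogens are pyridine-type — their lone pairs lie in the ring plane, leaving one electron in the p orbital; the selenium donates one lone pair from its p orbital); the conjugation is uninterrupted.
Counting π electrons: 2 × 2 = 4 from the double-bond units + 2 from the Se atom = 6.
That gives a 4n+2 count (6, n = 1).

Aromatic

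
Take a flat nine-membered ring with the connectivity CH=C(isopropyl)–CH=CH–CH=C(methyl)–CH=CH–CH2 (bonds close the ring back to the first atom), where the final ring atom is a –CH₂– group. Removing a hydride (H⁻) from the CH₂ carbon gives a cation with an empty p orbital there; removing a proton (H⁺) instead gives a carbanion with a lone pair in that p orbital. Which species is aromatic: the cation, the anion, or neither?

The anion

In either ion the ring is fully conjugated: every atom, including the new sp² carbon, supplies a p orbital.
Cation: 4 × 2 + 0 = 8 π electrons → 4(2), antiaromatic.
Anion: 4 × 2 + 2 = 10 π electrons → 4(2)+2, aromatic.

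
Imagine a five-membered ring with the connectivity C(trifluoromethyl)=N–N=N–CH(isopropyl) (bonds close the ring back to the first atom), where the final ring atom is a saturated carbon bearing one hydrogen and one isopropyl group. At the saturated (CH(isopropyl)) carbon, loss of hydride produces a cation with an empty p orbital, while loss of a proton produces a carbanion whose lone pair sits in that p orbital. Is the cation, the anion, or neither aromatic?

In either ion the ring is fully conjugated: every atom, including the new sp² carbon, supplies a p orbital.
Cation: 2 × 2 + 0 = 4 π electrons → 4(1), antiaromatic.
Anion: 2 × 2 + 2 = 6 π electrons → 4(1)+2, aromatic.

The anion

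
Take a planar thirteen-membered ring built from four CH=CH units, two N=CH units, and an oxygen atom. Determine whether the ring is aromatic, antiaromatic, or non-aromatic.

Aromatic

All ring atoms are sp² and supply a p orbital to the ring (every atom in a ring double bond is sp² and brings one electron to the p orbital; each =N– nitrogen is pyridine-type (lone pair in the sp² plane, one electron in the p orbital); the oxygen donates one lone pair from its p orbital); the conjugation is uninterrupted.
Adding the contributions, 6 × 2 = 12 from the double-bond units + 2 from the O atom = 14.
Since 14 = 4·3 + 2, the ring meets the 4n+2 criterion.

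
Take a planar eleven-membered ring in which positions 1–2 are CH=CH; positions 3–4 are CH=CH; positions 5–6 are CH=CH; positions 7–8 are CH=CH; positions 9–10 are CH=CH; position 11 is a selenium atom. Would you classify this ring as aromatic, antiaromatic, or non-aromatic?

Antiaromatic

Check conjugation: every atom in a ring double bond is sp² and brings one electron to the p orbital; the selenium donates one lone pair from its p orbital — every position has a p orbital, so the cyclic π system is continuous.
π-electron count: 5 × 2 = 10 from the double-bond units + 2 from the Se atom = 12.
12 = 4(3); a planar, fully conjugated 4n system is antiaromatic.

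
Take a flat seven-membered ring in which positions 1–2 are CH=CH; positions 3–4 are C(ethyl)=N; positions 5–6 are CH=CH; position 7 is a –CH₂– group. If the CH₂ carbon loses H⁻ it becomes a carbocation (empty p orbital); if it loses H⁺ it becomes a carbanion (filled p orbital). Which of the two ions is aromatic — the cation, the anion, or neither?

The cation

In either ion the ring is fully conjugated: every atom, including the new sp² carbon, supplies a p orbital.
Cation: 3 × 2 + 0 = 6 π electrons → 4(1)+2, aromatic.
Anion: 3 × 2 + 2 = 8 π electrons → 4(2), antiaromatic.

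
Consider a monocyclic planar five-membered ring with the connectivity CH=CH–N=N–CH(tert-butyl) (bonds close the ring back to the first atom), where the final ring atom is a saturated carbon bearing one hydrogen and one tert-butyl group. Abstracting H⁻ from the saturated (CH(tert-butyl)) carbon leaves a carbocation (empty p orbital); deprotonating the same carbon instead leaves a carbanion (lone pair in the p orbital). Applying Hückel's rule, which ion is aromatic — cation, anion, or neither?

The anion

Once that carbon is sp², every ring atom has a p orbital and both ions are fully conjugated.
Cation: 2 × 2 + 0 = 4 π electrons → 4(1), antiaromatic.
Anion: 2 × 2 + 2 = 6 π electrons → 4(1)+2, aromatic.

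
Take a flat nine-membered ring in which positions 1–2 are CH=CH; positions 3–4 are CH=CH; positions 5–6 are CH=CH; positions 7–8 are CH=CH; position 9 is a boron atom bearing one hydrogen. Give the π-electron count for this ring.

Check conjugation: the double-bond atoms are sp², each contributing one p electron; the boron has an empty p orbital — every position has a p orbital, so the cyclic π system is continuous.
π-electron count: 4 × 2 = 8 from the double-bond units + 0 from the BH atom = 8.

8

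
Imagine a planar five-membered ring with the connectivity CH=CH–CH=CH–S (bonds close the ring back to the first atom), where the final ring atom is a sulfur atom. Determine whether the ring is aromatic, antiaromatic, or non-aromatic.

Aromatic

All ring atoms are sp² and supply a p orbital to the ring (each doubly-bonded ring atom is sp² with one p-orbital electron; the sulfur donates one lone pair from its p orbital); the conjugation is uninterrupted.
Adding the contributions, 2 × 2 = 4 from the double-bond units + 2 from the S atom = 6.
With 6 π electrons (n = 1), the Hückel 4n+2 condition holds.
This is thiophene.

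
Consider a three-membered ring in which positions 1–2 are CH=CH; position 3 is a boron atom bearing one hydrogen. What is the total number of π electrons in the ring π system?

2

The p orbitals form a continuous loop: each doubly-bonded ring atom is sp² with one p-orbital electron; the boron has an empty p orbital. The ring is fully conjugated.
Counting π electrons: 1 × 2 = 2 from the double-bond unit + 0 from the BH atom = 2.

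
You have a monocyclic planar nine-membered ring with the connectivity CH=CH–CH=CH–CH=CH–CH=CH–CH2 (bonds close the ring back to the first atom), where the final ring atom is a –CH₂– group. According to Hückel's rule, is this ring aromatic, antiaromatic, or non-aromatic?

The CH2 carbon is saturated: the tetrahedral CH₂ carbon is sp³ and has no p orbital in the ring π system. Conjugation is not continuous around the ring.
Without a continuous loop of overlapping p orbitals the Hückel electron count never comes into play.

Non-aromatic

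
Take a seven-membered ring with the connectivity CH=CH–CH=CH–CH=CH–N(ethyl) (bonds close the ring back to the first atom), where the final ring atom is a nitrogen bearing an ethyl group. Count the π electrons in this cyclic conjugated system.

8

Every ring atom contributes a p orbital perpendicular to the ring (every atom in a ring double bond is sp² and brings one electron to the p orbital; the pyrrole-type nitrogen donates its lone pair from the p orbital), so the π system is cyclic and fully conjugated.
Counting π electrons: 3 × 2 = 6 from the double-bond units + 2 from the N(ethyl) atom = 8.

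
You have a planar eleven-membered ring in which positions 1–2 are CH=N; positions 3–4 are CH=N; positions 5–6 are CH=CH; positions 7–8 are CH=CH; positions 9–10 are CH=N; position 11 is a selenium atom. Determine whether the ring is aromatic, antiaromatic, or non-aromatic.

All ring atoms are sp² and supply a p orbital to the ring (every atom in a ring double bond is sp² and brings one electron to the p orbital; each sp² =N– keeps its lone pair in-plane and puts one electron into the π system; the selenium donates one lone pair from its p orbital); the conjugation is uninterrupted.
Tallying contributions gives 5 × 2 = 10 from the double-bond units + 2 from the Se atom = 12.
A 4n π count (12, n = 3) in a planar conjugated ring means antiaromatic.

Antiaromatic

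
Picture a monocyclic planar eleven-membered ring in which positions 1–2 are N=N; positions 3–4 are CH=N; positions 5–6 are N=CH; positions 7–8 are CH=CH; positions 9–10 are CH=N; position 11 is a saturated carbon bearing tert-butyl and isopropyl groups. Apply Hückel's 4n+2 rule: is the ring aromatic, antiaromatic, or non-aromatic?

Non-aromatic

Because that saturated carbon is sp³ and has no p orbital in the ring π system at the C(tert-butyl)(isopropyl) position, the π system cannot extend all the way around the ring.
Without a continuous loop of overlapping p orbitals the Hückel electron count never comes into play.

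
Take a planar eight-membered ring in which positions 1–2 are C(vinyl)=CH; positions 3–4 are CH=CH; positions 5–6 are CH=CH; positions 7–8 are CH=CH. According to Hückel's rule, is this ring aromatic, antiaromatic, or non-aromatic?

Antiaromatic

All ring atoms are sp² and supply a p orbital to the ring (every atom in a ring double bond is sp² and brings one electron to the p orbital); the conjugation is uninterrupted.
Adding the contributions, 4 × 2 = 8 from the 4 double-bond units.
8 is a 4n count (n = 2), so the planar conjugated ring is antiaromatic.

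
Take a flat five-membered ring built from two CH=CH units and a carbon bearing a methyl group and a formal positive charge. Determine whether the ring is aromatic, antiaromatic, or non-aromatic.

Antiaromatic

The p orbitals form a continuous loop: every atom in a ring double bond is sp² and brings one electron to the p orbital; the carbocation has an empty p orbital. The ring is fully conjugated.
Tallying contributions gives 2 × 2 = 4 from the double-bond units + 0 from the C(methyl)(+) atom = 4.
With 4 = 4·1 π electrons, Hückel's rule classifies the planar ring as antiaromatic.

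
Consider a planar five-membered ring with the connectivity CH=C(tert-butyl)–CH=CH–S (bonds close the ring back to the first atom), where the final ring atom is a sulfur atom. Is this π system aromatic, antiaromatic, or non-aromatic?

The p orbitals form a continuous loop: every atom in a ring double bond is sp² and brings one electron to the p orbital; the sulfur donates one lone pair from its p orbital. The ring is fully conjugated.
Tallying contributions gives 2 × 2 = 4 from the double-bond units + 2 from the S atom = 6.
Since 6 = 4·1 + 2, the ring meets the 4n+2 criterion.

Aromatic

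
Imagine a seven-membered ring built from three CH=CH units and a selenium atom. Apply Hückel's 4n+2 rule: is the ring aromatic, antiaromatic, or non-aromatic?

All ring atoms are sp² and supply a p orbital to the ring (the double-bond atoms are sp², each contributing one p electron; the selenium donates one lone pair from its p orbital); the conjugation is uninterrupted.
π-electron count: 3 × 2 = 6 from the double-bond units + 2 from the Se atom = 8.
With 8 = 4·2 π electrons, Hückel's rule classifies the planar ring as antiaromatic.

Antiaromatic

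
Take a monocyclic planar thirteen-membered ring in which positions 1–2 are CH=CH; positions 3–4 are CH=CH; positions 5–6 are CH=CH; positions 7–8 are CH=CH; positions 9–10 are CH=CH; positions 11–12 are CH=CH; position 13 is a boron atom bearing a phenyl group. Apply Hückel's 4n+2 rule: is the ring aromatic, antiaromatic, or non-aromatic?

Antiaromatic

All ring atoms are sp² and supply a p orbital to the ring (the double-bond atoms are sp², each contributing one p electron; the boron has an empty p orbital); the conjugation is uninterrupted.
π-electron count: 6 × 2 = 12 from the double-bond units + 0 from the B(phenyl) atom = 12.
12 is a 4n count (n = 3), so the planar conjugated ring is antiaromatic.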